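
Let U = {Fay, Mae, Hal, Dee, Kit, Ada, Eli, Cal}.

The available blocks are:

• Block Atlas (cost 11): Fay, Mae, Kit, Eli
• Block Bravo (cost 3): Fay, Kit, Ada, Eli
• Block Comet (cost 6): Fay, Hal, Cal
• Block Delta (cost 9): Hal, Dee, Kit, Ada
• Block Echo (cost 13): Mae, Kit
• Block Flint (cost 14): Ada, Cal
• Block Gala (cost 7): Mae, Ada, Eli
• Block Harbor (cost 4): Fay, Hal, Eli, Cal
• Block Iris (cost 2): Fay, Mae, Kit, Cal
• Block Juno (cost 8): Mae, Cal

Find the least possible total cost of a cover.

Bravo, Delta, Iris together cover every point (Bravo ∪ Delta ∪ Iris = {Fay, Mae, Hal, Dee, Kit, Ada, Eli, Cal}); total cost 3 + 9 + 2 = 14.
The greedy pick Iris, Bravo, Harbor, Delta costs 18; no covering selection beats 14.

14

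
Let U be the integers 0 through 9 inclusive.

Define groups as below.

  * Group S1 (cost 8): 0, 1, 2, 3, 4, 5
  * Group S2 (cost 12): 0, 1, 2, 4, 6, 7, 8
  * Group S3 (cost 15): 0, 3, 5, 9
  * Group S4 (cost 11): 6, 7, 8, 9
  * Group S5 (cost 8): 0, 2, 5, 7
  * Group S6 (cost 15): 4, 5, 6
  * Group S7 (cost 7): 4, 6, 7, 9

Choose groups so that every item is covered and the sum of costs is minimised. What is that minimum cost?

S1, S4 together cover every item (S1 ∪ S4 = {0, 1, 2, 3, 4, 5, 6, 7, 8, 9}); total cost 8 + 11 = 19.
The greedy pick S1, S7, S4 costs 26; no covering selection beats 19.

19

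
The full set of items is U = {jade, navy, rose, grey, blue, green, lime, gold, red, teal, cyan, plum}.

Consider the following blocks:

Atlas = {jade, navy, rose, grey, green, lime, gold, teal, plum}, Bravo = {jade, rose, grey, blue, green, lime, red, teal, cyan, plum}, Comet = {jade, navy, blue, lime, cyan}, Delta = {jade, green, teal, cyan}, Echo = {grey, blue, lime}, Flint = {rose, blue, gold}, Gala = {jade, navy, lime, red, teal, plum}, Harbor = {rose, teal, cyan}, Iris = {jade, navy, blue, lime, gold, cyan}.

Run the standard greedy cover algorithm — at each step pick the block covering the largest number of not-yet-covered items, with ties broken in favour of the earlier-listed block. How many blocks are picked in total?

2

Greedy: pick Bravo (covers 10 new) → pick Atlas (covers 2 new). Total picks: 2.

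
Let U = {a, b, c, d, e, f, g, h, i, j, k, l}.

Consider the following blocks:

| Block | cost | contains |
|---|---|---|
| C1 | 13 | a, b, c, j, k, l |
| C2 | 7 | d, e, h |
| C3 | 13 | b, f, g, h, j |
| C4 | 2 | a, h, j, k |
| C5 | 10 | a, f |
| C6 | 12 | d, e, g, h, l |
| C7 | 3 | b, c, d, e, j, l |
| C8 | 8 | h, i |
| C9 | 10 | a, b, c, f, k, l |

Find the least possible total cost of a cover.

C3, C4, C7, C8 together cover every point (C3 ∪ C4 ∪ C7 ∪ C8 = {a, b, c, d, e, f, g, h, i, j, k, l}); total cost 13 + 2 + 3 + 8 = 26.
No covering selection has total cost below 26.

26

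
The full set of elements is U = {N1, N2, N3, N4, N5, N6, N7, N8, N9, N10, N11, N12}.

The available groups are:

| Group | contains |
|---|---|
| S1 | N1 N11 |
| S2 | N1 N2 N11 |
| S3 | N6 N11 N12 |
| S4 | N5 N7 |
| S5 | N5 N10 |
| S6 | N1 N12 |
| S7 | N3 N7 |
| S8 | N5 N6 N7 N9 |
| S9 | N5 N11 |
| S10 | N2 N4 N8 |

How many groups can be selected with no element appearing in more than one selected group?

4

S5, S6, S7, S10 are pairwise disjoint (S5={N5,N10}; S6={N1,N12}; S7={N3,N7}; S10={N2,N4,N8}).
Every remaining group overlaps one of these, and no 5 of the listed groups are pairwise disjoint, so 4 is the maximum.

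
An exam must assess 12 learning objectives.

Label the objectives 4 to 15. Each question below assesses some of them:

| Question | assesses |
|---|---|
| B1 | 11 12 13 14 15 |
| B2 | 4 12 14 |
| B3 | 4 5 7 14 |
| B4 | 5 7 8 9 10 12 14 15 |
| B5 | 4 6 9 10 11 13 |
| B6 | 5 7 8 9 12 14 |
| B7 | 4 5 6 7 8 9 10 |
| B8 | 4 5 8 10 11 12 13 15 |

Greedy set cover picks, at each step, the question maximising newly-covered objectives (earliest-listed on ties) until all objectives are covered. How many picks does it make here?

2

Greedy: pick B4 (covers 8 new) → pick B5 (covers 4 new). Total picks: 2.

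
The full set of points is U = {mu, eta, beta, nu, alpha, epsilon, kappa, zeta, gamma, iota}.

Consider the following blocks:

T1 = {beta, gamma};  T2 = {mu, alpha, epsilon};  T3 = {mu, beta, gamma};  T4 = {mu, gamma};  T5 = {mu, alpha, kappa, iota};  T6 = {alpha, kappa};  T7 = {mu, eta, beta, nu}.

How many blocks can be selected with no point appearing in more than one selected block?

T1, T6 are pairwise disjoint (T1={beta,gamma}; T6={alpha,kappa}).
Every remaining block overlaps one of these, and no 3 of the listed blocks are pairwise disjoint, so 2 is the maximum.

2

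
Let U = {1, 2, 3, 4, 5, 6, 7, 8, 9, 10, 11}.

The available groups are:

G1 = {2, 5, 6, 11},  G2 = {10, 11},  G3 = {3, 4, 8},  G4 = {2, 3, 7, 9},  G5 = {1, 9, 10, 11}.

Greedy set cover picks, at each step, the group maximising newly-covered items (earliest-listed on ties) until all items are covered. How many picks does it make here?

Greedy: pick G1 (covers 4 new) → pick G3 (covers 3 new) → pick G5 (covers 3 new) → pick G4 (covers 1 new). Total picks: 4.

4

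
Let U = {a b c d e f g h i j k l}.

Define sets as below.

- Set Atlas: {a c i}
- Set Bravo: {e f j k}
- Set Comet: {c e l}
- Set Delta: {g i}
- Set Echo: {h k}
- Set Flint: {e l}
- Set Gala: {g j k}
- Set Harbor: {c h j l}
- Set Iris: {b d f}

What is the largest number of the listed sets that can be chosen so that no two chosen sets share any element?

Atlas, Flint, Gala, Iris are pairwise disjoint (Atlas={a,c,i}; Flint={e,l}; Gala={g,j,k}; Iris={b,d,f}).
Every remaining set overlaps one of these, and no 5 of the listed sets are pairwise disjoint, so 4 is the maximum.

4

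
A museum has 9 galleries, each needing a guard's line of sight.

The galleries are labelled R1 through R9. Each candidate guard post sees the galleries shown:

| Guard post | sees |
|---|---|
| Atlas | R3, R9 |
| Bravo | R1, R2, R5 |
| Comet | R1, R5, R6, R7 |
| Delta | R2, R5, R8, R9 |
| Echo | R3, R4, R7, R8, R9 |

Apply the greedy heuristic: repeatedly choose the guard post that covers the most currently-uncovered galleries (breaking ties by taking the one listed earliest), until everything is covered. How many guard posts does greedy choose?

3

Greedy: pick Echo (covers 5 new) → pick Bravo (covers 3 new) → pick Comet (covers 1 new). Total picks: 3.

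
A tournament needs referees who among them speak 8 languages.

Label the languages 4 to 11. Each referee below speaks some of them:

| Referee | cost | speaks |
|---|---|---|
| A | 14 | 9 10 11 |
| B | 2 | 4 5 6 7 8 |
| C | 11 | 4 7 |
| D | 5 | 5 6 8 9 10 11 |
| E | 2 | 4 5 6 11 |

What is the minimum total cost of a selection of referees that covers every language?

7

B, D together cover every language (B ∪ D = {4, 5, 6, 7, 8, 9, 10, 11}); total cost 2 + 5 = 7.
No covering selection has total cost below 7.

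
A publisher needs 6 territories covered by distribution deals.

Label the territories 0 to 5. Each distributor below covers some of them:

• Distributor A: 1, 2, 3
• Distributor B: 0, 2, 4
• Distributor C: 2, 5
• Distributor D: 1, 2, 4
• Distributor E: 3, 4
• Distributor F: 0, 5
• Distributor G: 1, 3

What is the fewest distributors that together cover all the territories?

A and B and F together: A ∪ B ∪ F = {0, 1, 2, 3, 4, 5} — every territory is covered.
No 2 of the 7 distributors cover everything (all 21 combinations miss at least one territory), so 3 is optimal.

3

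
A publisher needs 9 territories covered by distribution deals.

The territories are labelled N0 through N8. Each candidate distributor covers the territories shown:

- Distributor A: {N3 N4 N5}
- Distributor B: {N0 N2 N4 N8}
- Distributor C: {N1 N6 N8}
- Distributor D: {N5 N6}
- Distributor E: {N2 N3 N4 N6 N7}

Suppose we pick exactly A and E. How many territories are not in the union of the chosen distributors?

3

Union of A, E = {N2, N3, N4, N5, N6, N7}.
Not covered: N0, N1, N8 — 3 territories.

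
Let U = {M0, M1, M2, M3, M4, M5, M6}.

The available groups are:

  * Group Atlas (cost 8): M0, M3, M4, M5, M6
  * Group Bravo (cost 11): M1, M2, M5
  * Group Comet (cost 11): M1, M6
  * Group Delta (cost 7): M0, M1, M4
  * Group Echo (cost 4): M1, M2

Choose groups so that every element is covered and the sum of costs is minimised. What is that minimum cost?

12

Atlas, Echo together cover every element (Atlas ∪ Echo = {M0, M1, M2, M3, M4, M5, M6}); total cost 8 + 4 = 12.
No covering selection has total cost below 12.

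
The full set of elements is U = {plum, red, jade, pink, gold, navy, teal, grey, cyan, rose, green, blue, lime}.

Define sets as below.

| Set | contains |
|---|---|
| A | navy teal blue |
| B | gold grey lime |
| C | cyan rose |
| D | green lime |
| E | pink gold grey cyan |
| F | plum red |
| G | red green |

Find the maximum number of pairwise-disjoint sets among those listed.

A, B, C, G are pairwise disjoint (A={navy,teal,blue}; B={gold,grey,lime}; C={cyan,rose}; G={red,green}).
Every remaining set overlaps one of these, and no 5 of the listed sets are pairwise disjoint, so 4 is the maximum.

4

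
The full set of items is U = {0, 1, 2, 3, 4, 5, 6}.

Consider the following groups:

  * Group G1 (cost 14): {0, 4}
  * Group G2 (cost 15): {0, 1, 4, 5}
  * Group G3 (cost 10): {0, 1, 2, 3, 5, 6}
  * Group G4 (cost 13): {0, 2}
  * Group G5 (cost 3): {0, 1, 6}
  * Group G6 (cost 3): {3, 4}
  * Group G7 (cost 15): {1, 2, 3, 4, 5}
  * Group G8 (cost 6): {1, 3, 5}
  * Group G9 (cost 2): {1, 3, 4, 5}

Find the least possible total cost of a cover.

G3, G9 together cover every item (G3 ∪ G9 = {0, 1, 2, 3, 4, 5, 6}); total cost 10 + 2 = 12.
The greedy pick G9, G5, G3 costs 15; no covering selection beats 12.

12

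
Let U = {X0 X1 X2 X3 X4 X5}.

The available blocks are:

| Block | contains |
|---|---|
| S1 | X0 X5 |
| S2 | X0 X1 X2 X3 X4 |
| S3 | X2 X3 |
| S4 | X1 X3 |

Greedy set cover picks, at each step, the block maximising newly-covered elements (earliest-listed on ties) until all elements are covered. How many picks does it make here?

2

Greedy: pick S2 (covers 5 new) → pick S1 (covers 1 new). Total picks: 2.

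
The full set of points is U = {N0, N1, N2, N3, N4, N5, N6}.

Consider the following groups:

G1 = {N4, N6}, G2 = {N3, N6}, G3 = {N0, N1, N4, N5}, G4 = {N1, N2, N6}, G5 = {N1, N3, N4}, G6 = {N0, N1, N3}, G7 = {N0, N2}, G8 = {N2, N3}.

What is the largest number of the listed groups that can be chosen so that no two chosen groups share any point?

G2, G7 are pairwise disjoint (G2={N3,N6}; G7={N0,N2}).
Every remaining group overlaps one of these, and no 3 of the listed groups are pairwise disjoint, so 2 is the maximum.

2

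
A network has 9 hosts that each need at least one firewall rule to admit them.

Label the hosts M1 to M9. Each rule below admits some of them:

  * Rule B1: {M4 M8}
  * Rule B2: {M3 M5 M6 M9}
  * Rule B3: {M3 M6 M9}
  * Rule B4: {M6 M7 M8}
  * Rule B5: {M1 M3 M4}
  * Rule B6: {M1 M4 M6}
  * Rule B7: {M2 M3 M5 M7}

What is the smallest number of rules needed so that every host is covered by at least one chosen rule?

4

Take {B3, B4, B5, B7}. Their union is {M1, M2, M3, M4, M5, M6, M7, M8, M9}, which is all 9 hosts.
No 3 of the 7 rules cover everything (all 35 combinations miss at least one host), so 4 is optimal.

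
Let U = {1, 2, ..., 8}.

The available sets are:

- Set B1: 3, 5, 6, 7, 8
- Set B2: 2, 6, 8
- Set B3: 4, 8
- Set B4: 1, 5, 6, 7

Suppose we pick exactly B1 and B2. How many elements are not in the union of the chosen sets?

Union of B1, B2 = {2, 3, 5, 6, 7, 8}.
Not covered: 1, 4 — 2 elements.

2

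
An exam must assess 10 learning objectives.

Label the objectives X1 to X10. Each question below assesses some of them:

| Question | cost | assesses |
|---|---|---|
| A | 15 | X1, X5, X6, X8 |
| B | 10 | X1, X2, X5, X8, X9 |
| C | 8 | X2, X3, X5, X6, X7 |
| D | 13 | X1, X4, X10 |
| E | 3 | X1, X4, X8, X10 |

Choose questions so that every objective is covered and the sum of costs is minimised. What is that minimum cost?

B, C, E together cover every objective (B ∪ C ∪ E = {X1, X2, X3, X4, X5, X6, X7, X8, X9, X10}); total cost 10 + 8 + 3 = 21.
No covering selection has total cost below 21.

21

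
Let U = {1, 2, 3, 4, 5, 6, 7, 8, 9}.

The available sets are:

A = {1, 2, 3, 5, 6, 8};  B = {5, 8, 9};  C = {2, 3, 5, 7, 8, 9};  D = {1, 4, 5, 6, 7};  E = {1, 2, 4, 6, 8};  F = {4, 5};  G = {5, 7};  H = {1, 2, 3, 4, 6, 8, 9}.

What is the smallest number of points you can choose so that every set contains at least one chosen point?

T = {1, 5} meets every set (each contains at least one member of T), and |T| = 2.
The sets E, G are pairwise disjoint, so any hitting set needs a separate point for each — at least 2. Hence 2 is optimal.

2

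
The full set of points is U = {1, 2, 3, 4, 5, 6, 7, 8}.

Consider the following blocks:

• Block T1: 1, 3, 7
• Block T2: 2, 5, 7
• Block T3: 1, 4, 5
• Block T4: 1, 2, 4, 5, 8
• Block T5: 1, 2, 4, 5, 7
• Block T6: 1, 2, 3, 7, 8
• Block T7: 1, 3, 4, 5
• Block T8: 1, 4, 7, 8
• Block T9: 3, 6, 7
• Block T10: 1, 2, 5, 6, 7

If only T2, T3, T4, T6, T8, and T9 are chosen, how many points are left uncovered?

0

Union of T2, T3, T4, T6, T8, T9 = {1, 2, 3, 4, 5, 6, 7, 8} — that's every point, so 0 are uncovered.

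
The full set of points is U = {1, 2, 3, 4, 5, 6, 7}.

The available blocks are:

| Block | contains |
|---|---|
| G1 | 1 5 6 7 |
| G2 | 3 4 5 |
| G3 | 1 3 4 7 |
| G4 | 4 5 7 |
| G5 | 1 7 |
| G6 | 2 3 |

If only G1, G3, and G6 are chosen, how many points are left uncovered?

0

Union of G1, G3, G6 = {1, 2, 3, 4, 5, 6, 7} — that's every point, so 0 are uncovered.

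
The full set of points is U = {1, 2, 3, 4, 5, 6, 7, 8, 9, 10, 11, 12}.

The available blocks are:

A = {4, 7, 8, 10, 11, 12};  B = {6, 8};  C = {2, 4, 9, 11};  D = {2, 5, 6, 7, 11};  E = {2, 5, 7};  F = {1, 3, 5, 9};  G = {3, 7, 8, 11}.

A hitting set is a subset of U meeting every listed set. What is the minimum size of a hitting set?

H = {5, 8, 11} meets every block (each contains at least one member of H), and |H| = 3.
No choice of 2 points meets every block, so 3 is the minimum.

3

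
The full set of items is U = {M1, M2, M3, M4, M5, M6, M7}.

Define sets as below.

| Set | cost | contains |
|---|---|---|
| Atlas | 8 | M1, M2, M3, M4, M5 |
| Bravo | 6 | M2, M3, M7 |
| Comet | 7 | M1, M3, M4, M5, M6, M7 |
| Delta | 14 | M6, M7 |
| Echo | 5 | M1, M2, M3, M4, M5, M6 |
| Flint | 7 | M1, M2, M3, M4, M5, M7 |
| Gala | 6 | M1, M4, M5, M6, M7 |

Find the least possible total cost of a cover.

11

Echo, Gala together cover every item (Echo ∪ Gala = {M1, M2, M3, M4, M5, M6, M7}); total cost 5 + 6 = 11.
No covering selection has total cost below 11.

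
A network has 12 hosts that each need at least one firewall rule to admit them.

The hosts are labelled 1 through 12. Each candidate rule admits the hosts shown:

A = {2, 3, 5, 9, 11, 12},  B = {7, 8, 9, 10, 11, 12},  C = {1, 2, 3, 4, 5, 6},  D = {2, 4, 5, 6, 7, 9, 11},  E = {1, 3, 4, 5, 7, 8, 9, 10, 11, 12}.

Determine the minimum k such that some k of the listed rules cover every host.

Take {D, E}. Their union is {1, 2, 3, 4, 5, 6, 7, 8, 9, 10, 11, 12}, which is all 12 hosts.
No single rule has all 12 hosts (the largest, E, has 10), so 2 is optimal.

2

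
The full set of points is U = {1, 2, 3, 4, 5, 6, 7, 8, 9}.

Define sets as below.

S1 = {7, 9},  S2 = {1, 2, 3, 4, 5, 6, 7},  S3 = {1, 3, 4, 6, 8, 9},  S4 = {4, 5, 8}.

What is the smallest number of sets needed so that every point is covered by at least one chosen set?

S2 and S3 together: S2 ∪ S3 = {1, 2, 3, 4, 5, 6, 7, 8, 9} — every point is covered.
No single set has all 9 points (the largest, S2, has 7), so 2 is optimal.

2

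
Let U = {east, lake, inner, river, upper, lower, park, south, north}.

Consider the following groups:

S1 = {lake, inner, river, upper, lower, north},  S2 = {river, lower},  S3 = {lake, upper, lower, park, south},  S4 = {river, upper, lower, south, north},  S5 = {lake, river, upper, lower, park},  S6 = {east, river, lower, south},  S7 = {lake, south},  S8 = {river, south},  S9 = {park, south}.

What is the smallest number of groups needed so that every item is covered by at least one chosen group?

S1, S6, and S9 cover everything between them: the union {east, lake, inner, river, upper, lower, park, south, north} is all of U.
Only S6 contains east, so S6 is forced; the remaining 5 items need at least 2 more groups (each remaining group adds at most 4) — so at least 3 groups are needed, and 3 is optimal.

3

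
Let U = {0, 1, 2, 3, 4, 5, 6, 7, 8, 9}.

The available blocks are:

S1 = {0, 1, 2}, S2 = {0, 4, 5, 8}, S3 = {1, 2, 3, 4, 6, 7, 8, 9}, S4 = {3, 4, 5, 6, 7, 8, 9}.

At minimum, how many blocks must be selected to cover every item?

S2 and S3 cover everything between them: the union {0, 1, 2, 3, 4, 5, 6, 7, 8, 9} is all of U.
No single block has all 10 items (the largest, S3, has 8), so 2 is optimal.

2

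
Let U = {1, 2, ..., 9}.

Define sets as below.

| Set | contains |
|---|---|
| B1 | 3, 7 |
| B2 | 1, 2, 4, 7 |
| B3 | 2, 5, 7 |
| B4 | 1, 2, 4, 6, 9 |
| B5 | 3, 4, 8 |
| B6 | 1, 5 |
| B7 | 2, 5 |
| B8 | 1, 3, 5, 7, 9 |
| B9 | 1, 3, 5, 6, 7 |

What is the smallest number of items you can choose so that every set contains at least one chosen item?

3

Take H = {1, 2, 3}. Each listed set contains at least one of these, so H is a hitting set of size 3.
No choice of 2 items meets every set, so 3 is the minimum.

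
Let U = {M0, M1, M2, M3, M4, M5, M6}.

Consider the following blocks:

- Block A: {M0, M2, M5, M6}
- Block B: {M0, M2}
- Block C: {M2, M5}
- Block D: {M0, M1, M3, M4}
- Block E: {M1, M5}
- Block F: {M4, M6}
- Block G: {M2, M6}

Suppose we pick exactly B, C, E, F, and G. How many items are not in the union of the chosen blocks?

Union of B, C, E, F, G = {M0, M1, M2, M4, M5, M6}.
Not covered: M3 — 1 item.

1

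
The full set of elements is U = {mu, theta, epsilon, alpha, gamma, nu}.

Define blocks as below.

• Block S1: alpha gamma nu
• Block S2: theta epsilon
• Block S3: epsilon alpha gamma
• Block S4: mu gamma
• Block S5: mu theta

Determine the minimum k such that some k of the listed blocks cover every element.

S1, S2, and S4 cover everything between them: the union {mu, theta, epsilon, alpha, gamma, nu} is all of U.
Only S1 contains nu, so S1 is forced; the remaining 3 elements need at least 2 more blocks (each remaining block adds at most 2) — so at least 3 blocks are needed, and 3 is optimal.

3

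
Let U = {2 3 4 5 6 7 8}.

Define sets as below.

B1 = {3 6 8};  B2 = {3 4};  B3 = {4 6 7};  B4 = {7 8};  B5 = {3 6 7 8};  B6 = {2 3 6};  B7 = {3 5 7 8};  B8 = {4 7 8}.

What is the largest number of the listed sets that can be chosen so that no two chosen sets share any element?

B4, B6 are pairwise disjoint (B4={7,8}; B6={2,3,6}).
Every remaining set overlaps one of these, and no 3 of the listed sets are pairwise disjoint, so 2 is the maximum.

2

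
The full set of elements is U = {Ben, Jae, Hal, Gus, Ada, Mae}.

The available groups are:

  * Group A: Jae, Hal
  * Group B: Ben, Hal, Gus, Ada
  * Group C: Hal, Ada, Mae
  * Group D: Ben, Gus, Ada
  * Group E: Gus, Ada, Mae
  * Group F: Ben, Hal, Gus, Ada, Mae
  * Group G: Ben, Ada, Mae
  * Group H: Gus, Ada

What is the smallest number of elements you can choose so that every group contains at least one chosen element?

T = {Jae, Ada} meets every group (each contains at least one member of T), and |T| = 2.
The groups A, H are pairwise disjoint, so any hitting set needs a separate element for each — at least 2. Hence 2 is optimal.

2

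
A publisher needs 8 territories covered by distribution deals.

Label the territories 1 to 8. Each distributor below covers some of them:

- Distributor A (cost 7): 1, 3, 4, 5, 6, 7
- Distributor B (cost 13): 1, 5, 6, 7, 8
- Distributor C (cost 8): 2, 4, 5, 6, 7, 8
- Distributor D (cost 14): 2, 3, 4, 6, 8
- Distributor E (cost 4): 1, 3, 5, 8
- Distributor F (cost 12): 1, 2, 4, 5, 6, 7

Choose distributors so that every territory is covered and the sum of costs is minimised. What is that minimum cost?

C, E together cover every territory (C ∪ E = {1, 2, 3, 4, 5, 6, 7, 8}); total cost 8 + 4 = 12.
No covering selection has total cost below 12.

12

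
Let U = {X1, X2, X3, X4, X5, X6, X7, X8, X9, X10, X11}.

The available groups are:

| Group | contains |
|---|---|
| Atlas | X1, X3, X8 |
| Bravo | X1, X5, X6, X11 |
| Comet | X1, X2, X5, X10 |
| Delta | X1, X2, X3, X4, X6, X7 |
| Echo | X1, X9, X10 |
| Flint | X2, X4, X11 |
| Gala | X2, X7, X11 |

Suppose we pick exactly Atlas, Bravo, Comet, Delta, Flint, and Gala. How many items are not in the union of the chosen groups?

1

Union of Atlas, Bravo, Comet, Delta, Flint, Gala = {X1, X2, X3, X4, X5, X6, X7, X8, X10, X11}.
Not covered: X9 — 1 item.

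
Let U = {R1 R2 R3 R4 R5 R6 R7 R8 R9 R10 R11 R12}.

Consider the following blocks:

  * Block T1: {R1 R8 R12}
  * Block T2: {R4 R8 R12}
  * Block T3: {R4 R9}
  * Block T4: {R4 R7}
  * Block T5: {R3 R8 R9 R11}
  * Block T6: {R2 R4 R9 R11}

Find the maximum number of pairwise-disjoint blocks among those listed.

T1, T6 are pairwise disjoint (T1={R1,R8,R12}; T6={R2,R4,R9,R11}).
Every remaining block overlaps one of these, and no 3 of the listed blocks are pairwise disjoint, so 2 is the maximum.

2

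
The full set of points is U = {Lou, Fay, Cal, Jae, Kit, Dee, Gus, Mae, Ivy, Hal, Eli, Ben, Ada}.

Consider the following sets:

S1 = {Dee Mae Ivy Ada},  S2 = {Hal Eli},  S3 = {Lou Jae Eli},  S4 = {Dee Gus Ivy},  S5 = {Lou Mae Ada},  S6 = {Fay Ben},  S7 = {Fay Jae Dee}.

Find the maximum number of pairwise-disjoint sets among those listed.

S2, S4, S5, S6 are pairwise disjoint (S2={Hal,Eli}; S4={Dee,Gus,Ivy}; S5={Lou,Mae,Ada}; S6={Fay,Ben}).
Every remaining set overlaps one of these, and no 5 of the listed sets are pairwise disjoint, so 4 is the maximum.

4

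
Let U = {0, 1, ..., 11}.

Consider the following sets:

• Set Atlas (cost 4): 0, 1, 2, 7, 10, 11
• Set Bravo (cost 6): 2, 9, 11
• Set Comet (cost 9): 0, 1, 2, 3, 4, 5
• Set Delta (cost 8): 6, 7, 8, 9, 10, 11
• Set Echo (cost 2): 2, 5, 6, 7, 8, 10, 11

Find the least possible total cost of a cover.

17

Comet, Delta together cover every point (Comet ∪ Delta = {0, 1, 2, 3, 4, 5, 6, 7, 8, 9, 10, 11}); total cost 9 + 8 = 17.
The greedy pick Echo, Atlas, Comet, Bravo costs 21; no covering selection beats 17.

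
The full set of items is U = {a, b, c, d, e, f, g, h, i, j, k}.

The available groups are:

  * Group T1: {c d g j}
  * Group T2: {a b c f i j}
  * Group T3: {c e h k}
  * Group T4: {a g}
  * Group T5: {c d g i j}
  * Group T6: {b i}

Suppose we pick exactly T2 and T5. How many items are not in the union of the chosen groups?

3

Union of T2, T5 = {a, b, c, d, f, g, i, j}.
Not covered: e, h, k — 3 items.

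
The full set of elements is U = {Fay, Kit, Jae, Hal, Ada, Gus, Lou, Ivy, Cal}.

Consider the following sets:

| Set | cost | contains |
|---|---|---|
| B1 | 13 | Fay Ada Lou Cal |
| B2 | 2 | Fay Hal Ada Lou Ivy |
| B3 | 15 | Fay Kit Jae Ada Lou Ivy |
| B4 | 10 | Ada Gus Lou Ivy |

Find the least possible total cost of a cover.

B1, B2, B3, B4 together cover every element (B1 ∪ B2 ∪ B3 ∪ B4 = {Fay, Kit, Jae, Hal, Ada, Gus, Lou, Ivy, Cal}); total cost 13 + 2 + 15 + 10 = 40.
No covering selection has total cost below 40.

40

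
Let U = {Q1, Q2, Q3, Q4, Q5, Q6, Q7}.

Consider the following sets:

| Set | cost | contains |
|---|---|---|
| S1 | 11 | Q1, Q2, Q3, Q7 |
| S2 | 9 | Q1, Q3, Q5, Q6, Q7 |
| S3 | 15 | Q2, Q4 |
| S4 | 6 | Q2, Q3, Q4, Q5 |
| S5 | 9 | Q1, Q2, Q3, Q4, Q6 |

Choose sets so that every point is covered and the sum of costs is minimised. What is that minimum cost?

15

S2, S4 together cover every point (S2 ∪ S4 = {Q1, Q2, Q3, Q4, Q5, Q6, Q7}); total cost 9 + 6 = 15.
No covering selection has total cost below 15.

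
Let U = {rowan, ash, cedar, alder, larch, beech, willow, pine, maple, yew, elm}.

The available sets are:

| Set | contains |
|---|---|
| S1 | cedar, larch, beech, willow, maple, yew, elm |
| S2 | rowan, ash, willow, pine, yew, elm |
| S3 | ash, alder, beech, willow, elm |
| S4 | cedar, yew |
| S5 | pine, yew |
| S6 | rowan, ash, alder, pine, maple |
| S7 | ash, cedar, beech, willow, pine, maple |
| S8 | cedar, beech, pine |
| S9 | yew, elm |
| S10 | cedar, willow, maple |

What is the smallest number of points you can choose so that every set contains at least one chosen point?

H = {beech, maple, yew} meets every set (each contains at least one member of H), and |H| = 3.
No choice of 2 points meets every set, so 3 is the minimum.

3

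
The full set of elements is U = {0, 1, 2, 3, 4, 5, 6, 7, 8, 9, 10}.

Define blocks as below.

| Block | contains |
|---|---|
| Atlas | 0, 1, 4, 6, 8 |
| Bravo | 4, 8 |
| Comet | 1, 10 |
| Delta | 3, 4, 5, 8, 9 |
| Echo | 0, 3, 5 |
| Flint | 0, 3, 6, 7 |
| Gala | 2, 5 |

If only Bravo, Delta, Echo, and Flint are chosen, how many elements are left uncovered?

3

Union of Bravo, Delta, Echo, Flint = {0, 3, 4, 5, 6, 7, 8, 9}.
Not covered: 1, 2, 10 — 3 elements.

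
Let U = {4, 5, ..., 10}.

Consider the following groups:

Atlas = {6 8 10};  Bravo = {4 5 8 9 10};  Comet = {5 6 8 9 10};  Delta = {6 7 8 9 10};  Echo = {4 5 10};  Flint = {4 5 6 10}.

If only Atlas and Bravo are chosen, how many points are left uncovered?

Union of Atlas, Bravo = {4, 5, 6, 8, 9, 10}.
Not covered: 7 — 1 point.

1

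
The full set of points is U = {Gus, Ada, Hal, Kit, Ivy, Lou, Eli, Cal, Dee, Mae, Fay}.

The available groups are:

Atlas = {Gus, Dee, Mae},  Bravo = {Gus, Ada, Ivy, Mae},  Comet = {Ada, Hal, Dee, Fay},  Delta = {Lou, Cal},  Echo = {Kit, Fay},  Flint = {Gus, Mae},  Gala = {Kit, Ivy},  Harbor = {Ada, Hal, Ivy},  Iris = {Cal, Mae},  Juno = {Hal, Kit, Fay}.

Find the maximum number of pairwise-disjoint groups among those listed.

Delta, Echo, Flint, Harbor are pairwise disjoint (Delta={Lou,Cal}; Echo={Kit,Fay}; Flint={Gus,Mae}; Harbor={Ada,Hal,Ivy}).
Every remaining group overlaps one of these, and no 5 of the listed groups are pairwise disjoint, so 4 is the maximum.

4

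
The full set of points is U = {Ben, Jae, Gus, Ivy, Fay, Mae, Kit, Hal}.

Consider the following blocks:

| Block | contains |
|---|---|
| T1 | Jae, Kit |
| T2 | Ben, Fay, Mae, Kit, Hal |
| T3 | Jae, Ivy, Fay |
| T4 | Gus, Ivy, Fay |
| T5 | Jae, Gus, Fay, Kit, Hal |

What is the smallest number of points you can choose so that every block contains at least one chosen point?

The 2 points {Jae, Fay} hit every block.
The blocks T1, T4 are pairwise disjoint, so any hitting set needs a separate point for each — at least 2. Hence 2 is optimal.

2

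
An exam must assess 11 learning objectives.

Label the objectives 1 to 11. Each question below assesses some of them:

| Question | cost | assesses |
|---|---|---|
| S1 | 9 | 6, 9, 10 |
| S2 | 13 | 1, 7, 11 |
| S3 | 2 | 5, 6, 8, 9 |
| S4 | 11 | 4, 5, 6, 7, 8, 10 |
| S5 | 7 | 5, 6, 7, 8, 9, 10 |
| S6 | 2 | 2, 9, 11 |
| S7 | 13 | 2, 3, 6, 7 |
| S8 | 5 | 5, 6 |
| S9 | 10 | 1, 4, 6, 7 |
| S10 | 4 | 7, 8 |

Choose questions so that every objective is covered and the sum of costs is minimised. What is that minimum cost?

32

S5, S6, S7, S9 together cover every objective (S5 ∪ S6 ∪ S7 ∪ S9 = {1, 2, 3, 4, 5, 6, 7, 8, 9, 10, 11}); total cost 7 + 2 + 13 + 10 = 32.
The greedy pick S3, S6, S9, S5, S7 costs 34; no covering selection beats 32.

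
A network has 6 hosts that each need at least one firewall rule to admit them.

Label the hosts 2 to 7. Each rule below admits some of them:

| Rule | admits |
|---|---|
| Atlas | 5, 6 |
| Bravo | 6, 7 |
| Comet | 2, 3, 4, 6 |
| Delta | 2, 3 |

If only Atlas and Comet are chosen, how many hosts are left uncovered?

1

Union of Atlas, Comet = {2, 3, 4, 5, 6}.
Not covered: 7 — 1 host.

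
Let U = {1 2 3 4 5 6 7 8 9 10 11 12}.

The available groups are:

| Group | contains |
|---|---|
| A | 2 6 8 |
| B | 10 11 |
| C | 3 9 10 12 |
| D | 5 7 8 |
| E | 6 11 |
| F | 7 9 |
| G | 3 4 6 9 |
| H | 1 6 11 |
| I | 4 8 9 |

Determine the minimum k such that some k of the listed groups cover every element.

Take {A, C, D, H, I}. Their union is {1, 2, 3, 4, 5, 6, 7, 8, 9, 10, 11, 12}, which is all 12 elements.
No 4 of the 9 groups cover everything (all 126 combinations miss at least one element), so 5 is optimal.

5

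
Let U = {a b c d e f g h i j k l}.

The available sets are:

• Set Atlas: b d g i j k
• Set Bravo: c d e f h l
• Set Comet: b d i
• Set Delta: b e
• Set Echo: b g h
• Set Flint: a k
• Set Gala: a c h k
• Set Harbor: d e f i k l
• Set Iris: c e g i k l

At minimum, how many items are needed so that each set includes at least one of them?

3

T = {b, d, k} meets every set (each contains at least one member of T), and |T| = 3.
No choice of 2 items meets every set, so 3 is the minimum.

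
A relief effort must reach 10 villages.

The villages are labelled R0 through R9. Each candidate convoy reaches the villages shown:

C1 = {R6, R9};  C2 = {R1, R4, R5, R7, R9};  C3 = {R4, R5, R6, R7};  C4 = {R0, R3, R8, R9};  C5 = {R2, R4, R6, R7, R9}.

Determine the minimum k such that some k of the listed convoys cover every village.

Take {C2, C4, C5}. Their union is {R0, R1, R2, R3, R4, R5, R6, R7, R8, R9}, which is all 10 villages.
Only C4 contains R0, so C4 is forced; the remaining 6 villages need at least 2 more convoys (each remaining convoy adds at most 4) — so at least 3 convoys are needed, and 3 is optimal.

3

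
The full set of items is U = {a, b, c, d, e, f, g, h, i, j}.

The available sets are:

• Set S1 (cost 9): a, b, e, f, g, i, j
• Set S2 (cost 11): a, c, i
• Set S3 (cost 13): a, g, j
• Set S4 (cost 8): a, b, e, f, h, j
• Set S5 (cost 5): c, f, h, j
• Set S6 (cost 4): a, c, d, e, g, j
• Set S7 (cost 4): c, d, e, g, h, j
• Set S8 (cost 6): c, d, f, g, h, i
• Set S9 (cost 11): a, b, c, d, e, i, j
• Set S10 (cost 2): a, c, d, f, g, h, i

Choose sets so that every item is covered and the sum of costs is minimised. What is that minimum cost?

S4, S10 together cover every item (S4 ∪ S10 = {a, b, c, d, e, f, g, h, i, j}); total cost 8 + 2 = 10.
The greedy pick S10, S6, S4 costs 14; no covering selection beats 10.

10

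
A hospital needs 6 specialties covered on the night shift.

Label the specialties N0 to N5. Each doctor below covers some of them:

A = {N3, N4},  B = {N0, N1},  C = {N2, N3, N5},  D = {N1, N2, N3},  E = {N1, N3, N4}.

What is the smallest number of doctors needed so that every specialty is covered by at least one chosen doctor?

3

A and B and C together: A ∪ B ∪ C = {N0, N1, N2, N3, N4, N5} — every specialty is covered.
Only B contains N0, so B is forced; the remaining 4 specialties need at least 2 more doctors (each remaining doctor adds at most 3) — so at least 3 doctors are needed, and 3 is optimal.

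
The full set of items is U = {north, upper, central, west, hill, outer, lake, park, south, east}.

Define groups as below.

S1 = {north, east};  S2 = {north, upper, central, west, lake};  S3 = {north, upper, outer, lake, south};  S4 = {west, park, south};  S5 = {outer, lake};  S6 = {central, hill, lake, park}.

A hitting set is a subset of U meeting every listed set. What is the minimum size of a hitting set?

3

Take H = {lake, park, east}. Each listed group contains at least one of these, so H is a hitting set of size 3.
The groups S1, S4, S5 are pairwise disjoint, so any hitting set needs a separate item for each — at least 3. Hence 3 is optimal.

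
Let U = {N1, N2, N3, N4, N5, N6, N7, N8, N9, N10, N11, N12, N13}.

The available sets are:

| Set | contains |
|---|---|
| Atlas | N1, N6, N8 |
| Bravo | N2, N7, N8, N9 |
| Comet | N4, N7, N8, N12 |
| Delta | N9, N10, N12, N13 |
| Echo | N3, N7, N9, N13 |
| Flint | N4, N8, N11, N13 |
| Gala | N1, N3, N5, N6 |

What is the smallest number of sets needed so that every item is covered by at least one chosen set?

4

Bravo and Delta and Flint and Gala together: Bravo ∪ Delta ∪ Flint ∪ Gala = {N1, N2, N3, N4, N5, N6, N7, N8, N9, N10, N11, N12, N13} — every item is covered.
Each set has at most 4 items, and 3·4 = 12 < 13 — so at least 4 sets are needed, and 4 is optimal.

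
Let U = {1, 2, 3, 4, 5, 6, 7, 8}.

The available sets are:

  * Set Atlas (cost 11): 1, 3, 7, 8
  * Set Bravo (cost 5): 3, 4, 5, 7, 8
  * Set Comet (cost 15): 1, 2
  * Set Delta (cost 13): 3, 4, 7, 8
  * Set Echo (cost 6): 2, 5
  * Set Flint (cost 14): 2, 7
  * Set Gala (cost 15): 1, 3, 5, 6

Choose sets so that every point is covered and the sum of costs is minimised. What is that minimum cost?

Bravo, Echo, Gala together cover every point (Bravo ∪ Echo ∪ Gala = {1, 2, 3, 4, 5, 6, 7, 8}); total cost 5 + 6 + 15 = 26.
No covering selection has total cost below 26.

26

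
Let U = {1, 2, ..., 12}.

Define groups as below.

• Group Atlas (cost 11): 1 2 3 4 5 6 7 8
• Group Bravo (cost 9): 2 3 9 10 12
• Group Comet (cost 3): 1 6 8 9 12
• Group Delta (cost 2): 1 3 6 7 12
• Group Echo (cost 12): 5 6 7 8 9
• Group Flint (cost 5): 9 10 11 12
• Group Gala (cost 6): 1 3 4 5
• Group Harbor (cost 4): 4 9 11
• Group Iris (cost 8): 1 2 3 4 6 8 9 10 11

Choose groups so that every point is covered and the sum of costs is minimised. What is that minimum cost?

Atlas, Flint together cover every point (Atlas ∪ Flint = {1, 2, 3, 4, 5, 6, 7, 8, 9, 10, 11, 12}); total cost 11 + 5 = 16.
The greedy pick Delta, Harbor, Iris, Gala costs 20; no covering selection beats 16.

16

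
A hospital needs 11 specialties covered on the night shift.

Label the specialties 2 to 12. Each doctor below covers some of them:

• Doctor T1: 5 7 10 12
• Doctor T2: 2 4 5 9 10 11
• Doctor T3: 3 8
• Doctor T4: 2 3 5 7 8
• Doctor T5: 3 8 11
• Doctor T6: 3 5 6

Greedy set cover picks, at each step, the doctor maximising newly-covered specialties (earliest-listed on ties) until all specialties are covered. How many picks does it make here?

Greedy: pick T2 (covers 6 new) → pick T4 (covers 3 new) → pick T1 (covers 1 new) → pick T6 (covers 1 new). Total picks: 4.

4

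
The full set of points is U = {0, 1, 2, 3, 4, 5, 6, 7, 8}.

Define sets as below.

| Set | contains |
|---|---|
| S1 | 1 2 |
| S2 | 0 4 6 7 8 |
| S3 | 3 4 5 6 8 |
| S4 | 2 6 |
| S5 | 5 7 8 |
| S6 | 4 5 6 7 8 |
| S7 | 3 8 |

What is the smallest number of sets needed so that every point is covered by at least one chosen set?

3

S1, S2, and S3 cover everything between them: the union {0, 1, 2, 3, 4, 5, 6, 7, 8} is all of U.
Only S2 contains 0, so S2 is forced; the remaining 4 points need at least 2 more sets (each remaining set adds at most 2) — so at least 3 sets are needed, and 3 is optimal.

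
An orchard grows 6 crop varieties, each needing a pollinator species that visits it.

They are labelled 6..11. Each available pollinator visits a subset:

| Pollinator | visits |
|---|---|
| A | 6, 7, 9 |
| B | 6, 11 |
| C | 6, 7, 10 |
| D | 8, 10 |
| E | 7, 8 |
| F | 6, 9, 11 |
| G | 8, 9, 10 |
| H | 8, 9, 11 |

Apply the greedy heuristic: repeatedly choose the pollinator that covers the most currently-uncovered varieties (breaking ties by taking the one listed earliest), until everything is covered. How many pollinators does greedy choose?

3

Greedy: pick A (covers 3 new) → pick D (covers 2 new) → pick B (covers 1 new). Total picks: 3.
(The true minimum cover uses only 2 pollinators, so greedy is not optimal here.)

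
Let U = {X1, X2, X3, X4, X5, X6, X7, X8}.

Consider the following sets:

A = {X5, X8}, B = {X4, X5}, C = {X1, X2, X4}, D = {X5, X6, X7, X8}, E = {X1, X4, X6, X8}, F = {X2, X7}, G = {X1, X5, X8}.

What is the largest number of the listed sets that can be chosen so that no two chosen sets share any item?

2

A, C are pairwise disjoint (A={X5,X8}; C={X1,X2,X4}).
Every remaining set overlaps one of these, and no 3 of the listed sets are pairwise disjoint, so 2 is the maximum.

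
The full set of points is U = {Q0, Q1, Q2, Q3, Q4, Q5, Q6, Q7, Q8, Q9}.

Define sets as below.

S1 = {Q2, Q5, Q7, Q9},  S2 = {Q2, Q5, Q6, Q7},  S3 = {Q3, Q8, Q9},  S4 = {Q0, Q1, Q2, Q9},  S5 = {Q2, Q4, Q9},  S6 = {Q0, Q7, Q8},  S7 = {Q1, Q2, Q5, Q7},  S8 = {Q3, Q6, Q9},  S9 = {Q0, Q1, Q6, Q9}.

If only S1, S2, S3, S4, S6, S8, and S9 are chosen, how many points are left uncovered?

Union of S1, S2, S3, S4, S6, S8, S9 = {Q0, Q1, Q2, Q3, Q5, Q6, Q7, Q8, Q9}.
Not covered: Q4 — 1 point.

1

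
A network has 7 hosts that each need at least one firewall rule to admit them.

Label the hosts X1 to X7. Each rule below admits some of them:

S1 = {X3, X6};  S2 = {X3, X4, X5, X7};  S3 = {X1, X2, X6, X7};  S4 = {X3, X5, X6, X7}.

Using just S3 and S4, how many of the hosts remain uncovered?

1

Union of S3, S4 = {X1, X2, X3, X5, X6, X7}.
Not covered: X4 — 1 host.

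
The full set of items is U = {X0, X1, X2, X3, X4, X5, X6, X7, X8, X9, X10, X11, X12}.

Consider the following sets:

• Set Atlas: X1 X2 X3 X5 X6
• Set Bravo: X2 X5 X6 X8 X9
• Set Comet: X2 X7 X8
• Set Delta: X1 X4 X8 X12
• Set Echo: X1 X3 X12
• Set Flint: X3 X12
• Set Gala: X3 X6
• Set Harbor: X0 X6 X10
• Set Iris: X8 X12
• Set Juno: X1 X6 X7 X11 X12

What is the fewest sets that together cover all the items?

Bravo, Delta, Echo, Harbor, and Juno cover everything between them: the union {X0, X1, X2, X3, X4, X5, X6, X7, X8, X9, X10, X11, X12} is all of U.
No 4 of the 10 sets cover everything (all 210 combinations miss at least one item), so 5 is optimal.

5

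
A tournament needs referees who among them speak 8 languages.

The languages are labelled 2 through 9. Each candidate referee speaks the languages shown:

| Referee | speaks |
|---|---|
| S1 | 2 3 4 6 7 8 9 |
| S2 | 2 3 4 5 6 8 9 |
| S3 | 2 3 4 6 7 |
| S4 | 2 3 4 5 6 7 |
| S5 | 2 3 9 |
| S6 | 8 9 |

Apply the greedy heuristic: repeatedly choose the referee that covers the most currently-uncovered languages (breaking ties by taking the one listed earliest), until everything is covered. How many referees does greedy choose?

2

Greedy: pick S1 (covers 7 new) → pick S2 (covers 1 new). Total picks: 2.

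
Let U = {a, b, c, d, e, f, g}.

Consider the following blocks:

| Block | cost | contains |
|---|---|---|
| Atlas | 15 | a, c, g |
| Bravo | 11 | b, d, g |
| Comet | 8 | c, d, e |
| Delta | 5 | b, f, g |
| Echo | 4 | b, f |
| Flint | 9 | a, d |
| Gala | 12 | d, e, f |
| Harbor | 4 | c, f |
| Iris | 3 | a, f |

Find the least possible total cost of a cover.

Comet, Delta, Iris together cover every item (Comet ∪ Delta ∪ Iris = {a, b, c, d, e, f, g}); total cost 8 + 5 + 3 = 16.
No covering selection has total cost below 16.

16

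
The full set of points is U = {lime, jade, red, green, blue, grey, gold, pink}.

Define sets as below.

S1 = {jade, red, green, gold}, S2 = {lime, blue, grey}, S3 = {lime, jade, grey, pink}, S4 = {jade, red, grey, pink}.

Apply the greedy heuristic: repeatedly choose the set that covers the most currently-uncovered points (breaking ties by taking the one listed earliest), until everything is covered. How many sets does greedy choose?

3

Greedy: pick S1 (covers 4 new) → pick S2 (covers 3 new) → pick S3 (covers 1 new). Total picks: 3.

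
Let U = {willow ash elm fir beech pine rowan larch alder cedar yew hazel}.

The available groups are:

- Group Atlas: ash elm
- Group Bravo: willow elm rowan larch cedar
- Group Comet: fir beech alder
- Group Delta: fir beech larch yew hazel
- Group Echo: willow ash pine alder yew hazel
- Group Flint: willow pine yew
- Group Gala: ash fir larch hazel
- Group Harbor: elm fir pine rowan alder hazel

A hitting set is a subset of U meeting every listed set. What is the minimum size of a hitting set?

3

The 3 elements {elm, fir, pine} hit every group.
The groups Atlas, Comet, Flint are pairwise disjoint, so any hitting set needs a separate element for each — at least 3. Hence 3 is optimal.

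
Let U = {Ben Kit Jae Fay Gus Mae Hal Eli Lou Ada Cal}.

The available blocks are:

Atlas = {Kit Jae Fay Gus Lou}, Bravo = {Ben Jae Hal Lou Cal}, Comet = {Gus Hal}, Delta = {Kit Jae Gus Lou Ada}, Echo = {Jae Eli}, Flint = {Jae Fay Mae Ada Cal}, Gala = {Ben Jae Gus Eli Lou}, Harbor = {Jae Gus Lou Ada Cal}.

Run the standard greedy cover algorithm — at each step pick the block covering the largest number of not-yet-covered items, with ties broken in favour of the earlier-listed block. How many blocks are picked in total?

4

Greedy: pick Atlas (covers 5 new) → pick Bravo (covers 3 new) → pick Flint (covers 2 new) → pick Echo (covers 1 new). Total picks: 4.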